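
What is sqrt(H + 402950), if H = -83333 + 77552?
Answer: sqrt(397169) ≈ 630.21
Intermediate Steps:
H = -5781
sqrt(H + 402950) = sqrt(-5781 + 402950) = sqrt(397169)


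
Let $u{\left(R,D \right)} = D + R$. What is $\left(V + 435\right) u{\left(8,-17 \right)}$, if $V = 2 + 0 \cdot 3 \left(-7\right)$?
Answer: $-3933$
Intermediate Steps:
$V = 2$ ($V = 2 + 0 \left(-7\right) = 2 + 0 = 2$)
$\left(V + 435\right) u{\left(8,-17 \right)} = \left(2 + 435\right) \left(-17 + 8\right) = 437 \left(-9\right) = -3933$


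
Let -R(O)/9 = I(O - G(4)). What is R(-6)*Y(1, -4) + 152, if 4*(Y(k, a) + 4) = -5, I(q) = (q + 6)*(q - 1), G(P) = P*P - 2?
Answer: 28087/2 ≈ 14044.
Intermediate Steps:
G(P) = -2 + P² (G(P) = P² - 2 = -2 + P²)
I(q) = (-1 + q)*(6 + q) (I(q) = (6 + q)*(-1 + q) = (-1 + q)*(6 + q))
Y(k, a) = -21/4 (Y(k, a) = -4 + (¼)*(-5) = -4 - 5/4 = -21/4)
R(O) = 684 - 45*O - 9*(-14 + O)² (R(O) = -9*(-6 + (O - (-2 + 4²))² + 5*(O - (-2 + 4²))) = -9*(-6 + (O - (-2 + 16))² + 5*(O - (-2 + 16))) = -9*(-6 + (O - 1*14)² + 5*(O - 1*14)) = -9*(-6 + (O - 14)² + 5*(O - 14)) = -9*(-6 + (-14 + O)² + 5*(-14 + O)) = -9*(-6 + (-14 + O)² + (-70 + 5*O)) = -9*(-76 + (-14 + O)² + 5*O) = 684 - 45*O - 9*(-14 + O)²)
R(-6)*Y(1, -4) + 152 = (-1080 - 9*(-6)² + 207*(-6))*(-21/4) + 152 = (-1080 - 9*36 - 1242)*(-21/4) + 152 = (-1080 - 324 - 1242)*(-21/4) + 152 = -2646*(-21/4) + 152 = 27783/2 + 152 = 28087/2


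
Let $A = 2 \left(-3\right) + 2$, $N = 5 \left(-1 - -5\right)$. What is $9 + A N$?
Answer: $-71$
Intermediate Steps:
$N = 20$ ($N = 5 \left(-1 + 5\right) = 5 \cdot 4 = 20$)
$A = -4$ ($A = -6 + 2 = -4$)
$9 + A N = 9 - 80 = -71$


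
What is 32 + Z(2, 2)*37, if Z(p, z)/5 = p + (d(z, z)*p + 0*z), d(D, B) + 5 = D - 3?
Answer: -1818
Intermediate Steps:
d(D, B) = -8 + D (d(D, B) = -5 + (D - 3) = -5 + (-3 + D) = -8 + D)
Z(p, z) = 5*p + 5*p*(-8 + z) (Z(p, z) = 5*(p + ((-8 + z)*p + 0*z)) = 5*(p + (p*(-8 + z) + 0)) = 5*(p + p*(-8 + z)) = 5*p + 5*p*(-8 + z))
32 + Z(2, 2)*37 = 32 + (5*2*(-7 + 2))*37 = 32 + (5*2*(-5))*37 = 32 - 50*37 = 32 - 1850 = -1818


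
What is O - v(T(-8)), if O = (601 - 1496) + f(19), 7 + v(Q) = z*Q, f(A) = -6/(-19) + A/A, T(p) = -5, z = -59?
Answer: -22452/19 ≈ -1181.7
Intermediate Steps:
f(A) = 25/19 (f(A) = -6*(-1/19) + 1 = 6/19 + 1 = 25/19)
v(Q) = -7 - 59*Q
O = -16980/19 (O = (601 - 1496) + 25/19 = -895 + 25/19 = -16980/19 ≈ -893.68)
O - v(T(-8)) = -16980/19 - (-7 - 59*(-5)) = -16980/19 - (-7 + 295) = -16980/19 - 1*288 = -16980/19 - 288 = -22452/19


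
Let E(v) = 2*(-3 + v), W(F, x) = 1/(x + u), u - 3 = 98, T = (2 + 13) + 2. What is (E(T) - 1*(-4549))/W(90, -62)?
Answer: 178503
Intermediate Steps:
T = 17 (T = 15 + 2 = 17)
u = 101 (u = 3 + 98 = 101)
W(F, x) = 1/(101 + x) (W(F, x) = 1/(x + 101) = 1/(101 + x))
E(v) = -6 + 2*v
(E(T) - 1*(-4549))/W(90, -62) = ((-6 + 2*17) - 1*(-4549))/(1/(101 - 62)) = ((-6 + 34) + 4549)/(1/39) = (28 + 4549)/(1/39) = 4577*39 = 178503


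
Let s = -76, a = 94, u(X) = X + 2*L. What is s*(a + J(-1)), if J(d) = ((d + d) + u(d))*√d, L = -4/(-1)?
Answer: -7144 - 380*I ≈ -7144.0 - 380.0*I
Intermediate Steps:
L = 4 (L = -4*(-1) = 4)
u(X) = 8 + X (u(X) = X + 2*4 = X + 8 = 8 + X)
J(d) = √d*(8 + 3*d) (J(d) = ((d + d) + (8 + d))*√d = (2*d + (8 + d))*√d = (8 + 3*d)*√d = √d*(8 + 3*d))
s*(a + J(-1)) = -76*(94 + √(-1)*(8 + 3*(-1))) = -76*(94 + I*(8 - 3)) = -76*(94 + I*5) = -76*(94 + 5*I) = -7144 - 380*I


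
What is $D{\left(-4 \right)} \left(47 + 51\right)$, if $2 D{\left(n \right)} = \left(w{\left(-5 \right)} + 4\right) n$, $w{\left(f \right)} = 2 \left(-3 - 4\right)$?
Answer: $1960$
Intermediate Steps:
$w{\left(f \right)} = -14$ ($w{\left(f \right)} = 2 \left(-7\right) = -14$)
$D{\left(n \right)} = - 5 n$ ($D{\left(n \right)} = \frac{\left(-14 + 4\right) n}{2} = \frac{\left(-10\right) n}{2} = - 5 n$)
$D{\left(-4 \right)} \left(47 + 51\right) = \left(-5\right) \left(-4\right) \left(47 + 51\right) = 20 \cdot 98 = 1960$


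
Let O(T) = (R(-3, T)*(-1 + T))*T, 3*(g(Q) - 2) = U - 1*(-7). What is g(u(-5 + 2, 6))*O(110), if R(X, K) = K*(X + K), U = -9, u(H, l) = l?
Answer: 564489200/3 ≈ 1.8816e+8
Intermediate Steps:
g(Q) = 4/3 (g(Q) = 2 + (-9 - 1*(-7))/3 = 2 + (-9 + 7)/3 = 2 + (⅓)*(-2) = 2 - ⅔ = 4/3)
R(X, K) = K*(K + X)
O(T) = T²*(-1 + T)*(-3 + T) (O(T) = ((T*(T - 3))*(-1 + T))*T = ((T*(-3 + T))*(-1 + T))*T = (T*(-1 + T)*(-3 + T))*T = T²*(-1 + T)*(-3 + T))
g(u(-5 + 2, 6))*O(110) = 4*(110²*(-1 + 110)*(-3 + 110))/3 = 4*(12100*109*107)/3 = (4/3)*141122300 = 564489200/3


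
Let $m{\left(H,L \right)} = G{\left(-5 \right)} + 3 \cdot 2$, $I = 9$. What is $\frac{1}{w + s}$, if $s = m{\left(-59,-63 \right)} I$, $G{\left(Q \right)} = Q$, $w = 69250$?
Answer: $\frac{1}{69259} \approx 1.4439 \cdot 10^{-5}$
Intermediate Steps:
$m{\left(H,L \right)} = 1$ ($m{\left(H,L \right)} = -5 + 3 \cdot 2 = -5 + 6 = 1$)
$s = 9$ ($s = 1 \cdot 9 = 9$)
$\frac{1}{w + s} = \frac{1}{69250 + 9} = \frac{1}{69259}$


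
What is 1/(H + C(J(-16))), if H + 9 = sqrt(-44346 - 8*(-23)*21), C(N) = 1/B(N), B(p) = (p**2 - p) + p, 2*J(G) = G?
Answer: -36800/166144897 - 12288*I*sqrt(4498)/166144897 ≈ -0.00022149 - 0.0049603*I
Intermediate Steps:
J(G) = G/2
B(p) = p**2
C(N) = N**(-2) (C(N) = 1/(N**2) = N**(-2))
H = -9 + 3*I*sqrt(4498) (H = -9 + sqrt(-44346 - 8*(-23)*21) = -9 + sqrt(-44346 + 184*21) = -9 + sqrt(-44346 + 3864) = -9 + sqrt(-40482) = -9 + 3*I*sqrt(4498) ≈ -9.0 + 201.2*I)
1/(H + C(J(-16))) = 1/((-9 + 3*I*sqrt(4498)) + ((1/2)*(-16))**(-2)) = 1/((-9 + 3*I*sqrt(4498)) + (-8)**(-2)) = 1/((-9 + 3*I*sqrt(4498)) + 1/64) = 1/(-575/64 + 3*I*sqrt(4498))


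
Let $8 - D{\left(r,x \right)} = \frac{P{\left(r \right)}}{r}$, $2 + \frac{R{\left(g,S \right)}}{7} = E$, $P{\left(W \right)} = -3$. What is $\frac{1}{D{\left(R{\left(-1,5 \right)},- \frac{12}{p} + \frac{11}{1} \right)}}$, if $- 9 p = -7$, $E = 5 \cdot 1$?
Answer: $\frac{7}{57} \approx 0.12281$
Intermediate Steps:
$E = 5$
$R{\left(g,S \right)} = 21$ ($R{\left(g,S \right)} = -14 + 7 \cdot 5 = -14 + 35 = 21$)
$p = \frac{7}{9}$ ($p = \left(- \frac{1}{9}\right) \left(-7\right) = \frac{7}{9} \approx 0.77778$)
$D{\left(r,x \right)} = 8 + \frac{3}{r}$ ($D{\left(r,x \right)} = 8 - - \frac{3}{r} = 8 + \frac{3}{r}$)
$\frac{1}{D{\left(R{\left(-1,5 \right)},- \frac{12}{p} + \frac{11}{1} \right)}} = \frac{1}{8 + \frac{3}{21}} = \frac{1}{8 + 3 \cdot \frac{1}{21}} = \frac{1}{8 + \frac{1}{7}} = \frac{1}{\frac{57}{7}} = \frac{7}{57}$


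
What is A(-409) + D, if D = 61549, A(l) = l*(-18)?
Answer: 68911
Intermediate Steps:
A(l) = -18*l
A(-409) + D = -18*(-409) + 61549 = 7362 + 61549 = 68911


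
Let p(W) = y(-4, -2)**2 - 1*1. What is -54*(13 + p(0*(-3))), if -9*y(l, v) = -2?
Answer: -1952/3 ≈ -650.67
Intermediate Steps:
y(l, v) = 2/9 (y(l, v) = -1/9*(-2) = 2/9)
p(W) = -77/81 (p(W) = (2/9)**2 - 1*1 = 4/81 - 1 = -77/81)
-54*(13 + p(0*(-3))) = -54*(13 - 77/81) = -54*976/81 = -1952/3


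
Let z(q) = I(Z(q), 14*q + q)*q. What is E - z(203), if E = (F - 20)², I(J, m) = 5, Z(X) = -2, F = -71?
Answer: 7266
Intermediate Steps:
z(q) = 5*q
E = 8281 (E = (-71 - 20)² = (-91)² = 8281)
E - z(203) = 8281 - 5*203 = 8281 - 1*1015 = 8281 - 1015 = 7266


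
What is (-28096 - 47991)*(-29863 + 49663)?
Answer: -1506522600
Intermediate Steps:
(-28096 - 47991)*(-29863 + 49663) = -76087*19800 = -1506522600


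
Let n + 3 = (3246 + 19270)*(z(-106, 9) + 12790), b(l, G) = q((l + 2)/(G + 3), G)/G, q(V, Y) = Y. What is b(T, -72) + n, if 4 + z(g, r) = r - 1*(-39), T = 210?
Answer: 288970342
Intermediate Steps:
z(g, r) = 35 + r (z(g, r) = -4 + (r - 1*(-39)) = -4 + (r + 39) = -4 + (39 + r) = 35 + r)
b(l, G) = 1 (b(l, G) = G/G = 1)
n = 288970341 (n = -3 + (3246 + 19270)*((35 + 9) + 12790) = -3 + 22516*(44 + 12790) = -3 + 22516*12834 = -3 + 288970344 = 288970341)
b(T, -72) + n = 1 + 288970341 = 288970342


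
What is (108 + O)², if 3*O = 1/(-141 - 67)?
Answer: 4541546881/389376 ≈ 11664.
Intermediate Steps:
O = -1/624 (O = 1/(3*(-141 - 67)) = (⅓)/(-208) = (⅓)*(-1/208) = -1/624 ≈ -0.0016026)
(108 + O)² = (108 - 1/624)² = (67391/624)² = 4541546881/389376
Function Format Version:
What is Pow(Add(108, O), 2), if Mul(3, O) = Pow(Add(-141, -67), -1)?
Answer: Rational(4541546881, 389376) ≈ 11664.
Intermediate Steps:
O = Rational(-1, 624) (O = Mul(Rational(1, 3), Pow(Add(-141, -67), -1)) = Mul(Rational(1, 3), Pow(-208, -1)) = Mul(Rational(1, 3), Rational(-1, 208)) = Rational(-1, 624) ≈ -0.0016026)
Pow(Add(108, O), 2) = Pow(Add(108, Rational(-1, 624)), 2) = Pow(Rational(67391, 624), 2) = Rational(4541546881, 389376)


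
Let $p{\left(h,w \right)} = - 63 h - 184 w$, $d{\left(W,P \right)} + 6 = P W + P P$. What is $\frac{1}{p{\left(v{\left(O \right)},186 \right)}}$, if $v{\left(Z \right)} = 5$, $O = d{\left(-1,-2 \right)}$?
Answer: $- \frac{1}{34539} \approx -2.8953 \cdot 10^{-5}$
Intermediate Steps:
$d{\left(W,P \right)} = -6 + P^{2} + P W$ ($d{\left(W,P \right)} = -6 + \left(P W + P P\right) = -6 + \left(P W + P^{2}\right) = -6 + \left(P^{2} + P W\right) = -6 + P^{2} + P W$)
$O = 0$ ($O = -6 + \left(-2\right)^{2} - -2 = -6 + 4 + 2 = 0$)
$p{\left(h,w \right)} = - 184 w - 63 h$
$\frac{1}{p{\left(v{\left(O \right)},186 \right)}} = \frac{1}{\left(-184\right) 186 - 315} = \frac{1}{-34224 - 315} = \frac{1}{-34539} = - \frac{1}{34539}$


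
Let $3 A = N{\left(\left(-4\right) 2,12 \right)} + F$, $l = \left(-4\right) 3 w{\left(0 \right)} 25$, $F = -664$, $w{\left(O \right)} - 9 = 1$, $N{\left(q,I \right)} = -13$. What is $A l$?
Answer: $677000$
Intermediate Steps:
$w{\left(O \right)} = 10$ ($w{\left(O \right)} = 9 + 1 = 10$)
$l = -3000$ ($l = \left(-4\right) 3 \cdot 10 \cdot 25 = \left(-12\right) 10 \cdot 25 = \left(-120\right) 25 = -3000$)
$A = - \frac{677}{3}$ ($A = \frac{-13 - 664}{3} = \frac{1}{3} \left(-677\right) = - \frac{677}{3} \approx -225.67$)
$A l = \left(- \frac{677}{3}\right) \left(-3000\right) = 677000$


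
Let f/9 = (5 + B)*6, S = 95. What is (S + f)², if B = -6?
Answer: 1681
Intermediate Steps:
f = -54 (f = 9*((5 - 6)*6) = 9*(-1*6) = 9*(-6) = -54)
(S + f)² = (95 - 54)² = 41² = 1681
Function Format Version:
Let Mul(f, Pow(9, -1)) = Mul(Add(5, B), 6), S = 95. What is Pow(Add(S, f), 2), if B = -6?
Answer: 1681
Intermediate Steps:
f = -54 (f = Mul(9, Mul(Add(5, -6), 6)) = Mul(9, Mul(-1, 6)) = Mul(9, -6) = -54)
Pow(Add(S, f), 2) = Pow(Add(95, -54), 2) = Pow(41, 2) = 1681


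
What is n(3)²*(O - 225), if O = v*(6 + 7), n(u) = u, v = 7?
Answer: -1206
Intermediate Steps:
O = 91 (O = 7*(6 + 7) = 7*13 = 91)
n(3)²*(O - 225) = 3²*(91 - 225) = 9*(-134) = -1206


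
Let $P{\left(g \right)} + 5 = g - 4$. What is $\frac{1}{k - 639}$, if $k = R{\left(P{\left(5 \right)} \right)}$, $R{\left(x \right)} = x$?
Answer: $- \frac{1}{643} \approx -0.0015552$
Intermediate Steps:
$P{\left(g \right)} = -9 + g$ ($P{\left(g \right)} = -5 + \left(g - 4\right) = -5 + \left(-4 + g\right) = -9 + g$)
$k = -4$ ($k = -9 + 5 = -4$)
$\frac{1}{k - 639} = \frac{1}{-4 - 639} = \frac{1}{-643} = - \frac{1}{643}$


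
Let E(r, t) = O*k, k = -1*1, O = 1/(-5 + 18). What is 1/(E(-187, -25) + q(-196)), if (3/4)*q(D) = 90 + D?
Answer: -39/5515 ≈ -0.0070716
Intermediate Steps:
q(D) = 120 + 4*D/3 (q(D) = 4*(90 + D)/3 = 120 + 4*D/3)
O = 1/13 ≈ 0.076923
k = -1
E(r, t) = -1/13 (E(r, t) = (1/13)*(-1) = -1/13)
1/(E(-187, -25) + q(-196)) = 1/(-1/13 + (120 + (4/3)*(-196))) = 1/(-1/13 + (120 - 784/3)) = 1/(-1/13 - 424/3) = 1/(-5515/39) = -39/5515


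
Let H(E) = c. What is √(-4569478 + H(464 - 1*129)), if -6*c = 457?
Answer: 5*I*√6580158/6 ≈ 2137.7*I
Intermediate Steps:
c = -457/6 (c = -⅙*457 = -457/6 ≈ -76.167)
H(E) = -457/6
√(-4569478 + H(464 - 1*129)) = √(-4569478 - 457/6) = √(-27417325/6) = 5*I*√6580158/6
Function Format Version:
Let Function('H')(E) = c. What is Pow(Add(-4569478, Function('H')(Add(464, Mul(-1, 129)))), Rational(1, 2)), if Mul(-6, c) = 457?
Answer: Mul(Rational(5, 6), I, Pow(6580158, Rational(1, 2))) ≈ Mul(2137.7, I)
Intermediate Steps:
c = Rational(-457, 6) (c = Mul(Rational(-1, 6), 457) = Rational(-457, 6) ≈ -76.167)
Function('H')(E) = Rational(-457, 6)
Pow(Add(-4569478, Function('H')(Add(464, Mul(-1, 129)))), Rational(1, 2)) = Pow(Add(-4569478, Rational(-457, 6)), Rational(1, 2)) = Pow(Rational(-27417325, 6), Rational(1, 2)) = Mul(Rational(5, 6), I, Pow(6580158, Rational(1, 2)))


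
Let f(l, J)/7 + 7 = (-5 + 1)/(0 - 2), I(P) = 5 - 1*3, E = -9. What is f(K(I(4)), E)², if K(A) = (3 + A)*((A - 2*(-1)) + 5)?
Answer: 1225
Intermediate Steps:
I(P) = 2 (I(P) = 5 - 3 = 2)
K(A) = (3 + A)*(7 + A) (K(A) = (3 + A)*((A + 2) + 5) = (3 + A)*((2 + A) + 5) = (3 + A)*(7 + A))
f(l, J) = -35 (f(l, J) = -49 + 7*((-5 + 1)/(0 - 2)) = -49 + 7*(-4/(-2)) = -49 + 7*(-4*(-½)) = -49 + 7*2 = -49 + 14 = -35)
f(K(I(4)), E)² = (-35)² = 1225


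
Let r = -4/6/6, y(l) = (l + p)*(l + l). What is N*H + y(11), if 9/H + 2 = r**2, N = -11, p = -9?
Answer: 15103/161 ≈ 93.807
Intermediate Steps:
y(l) = 2*l*(-9 + l) (y(l) = (l - 9)*(l + l) = (-9 + l)*(2*l) = 2*l*(-9 + l))
r = -1/9 (r = -4*1/6*(1/6) = -2/3*1/6 = -1/9 ≈ -0.11111)
H = -729/161 (H = 9/(-2 + (-1/9)**2) = 9/(-2 + 1/81) = 9/(-161/81) = 9*(-81/161) = -729/161 ≈ -4.5280)
N*H + y(11) = -11*(-729/161) + 2*11*(-9 + 11) = 8019/161 + 2*11*2 = 8019/161 + 44 = 15103/161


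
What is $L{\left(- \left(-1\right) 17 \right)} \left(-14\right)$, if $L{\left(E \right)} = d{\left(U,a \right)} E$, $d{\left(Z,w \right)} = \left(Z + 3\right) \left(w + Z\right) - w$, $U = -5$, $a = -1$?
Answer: $-3094$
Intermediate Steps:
$d{\left(Z,w \right)} = - w + \left(3 + Z\right) \left(Z + w\right)$ ($d{\left(Z,w \right)} = \left(3 + Z\right) \left(Z + w\right) - w = - w + \left(3 + Z\right) \left(Z + w\right)$)
$L{\left(E \right)} = 13 E$ ($L{\left(E \right)} = \left(\left(-5\right)^{2} + 2 \left(-1\right) + 3 \left(-5\right) - -5\right) E = \left(25 - 2 - 15 + 5\right) E = 13 E$)
$L{\left(- \left(-1\right) 17 \right)} \left(-14\right) = 13 \left(- \left(-1\right) 17\right) \left(-14\right) = 13 \left(\left(-1\right) \left(-17\right)\right) \left(-14\right) = 13 \cdot 17 \left(-14\right) = 221 \left(-14\right) = -3094$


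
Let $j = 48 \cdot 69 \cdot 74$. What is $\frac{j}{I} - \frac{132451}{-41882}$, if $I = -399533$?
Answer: $\frac{1854511729}{727532222} \approx 2.549$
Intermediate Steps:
$j = 245088$ ($j = 3312 \cdot 74 = 245088$)
$\frac{j}{I} - \frac{132451}{-41882} = \frac{245088}{-399533} - \frac{132451}{-41882} = 245088 \left(- \frac{1}{399533}\right) - - \frac{132451}{41882} = - \frac{10656}{17371} + \frac{132451}{41882} = \frac{1854511729}{727532222}$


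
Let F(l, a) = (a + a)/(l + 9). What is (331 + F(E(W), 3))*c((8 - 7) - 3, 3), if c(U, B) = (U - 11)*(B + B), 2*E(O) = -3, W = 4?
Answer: -129402/5 ≈ -25880.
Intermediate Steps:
E(O) = -3/2 (E(O) = (½)*(-3) = -3/2)
F(l, a) = 2*a/(9 + l) (F(l, a) = (2*a)/(9 + l) = 2*a/(9 + l))
c(U, B) = 2*B*(-11 + U) (c(U, B) = (-11 + U)*(2*B) = 2*B*(-11 + U))
(331 + F(E(W), 3))*c((8 - 7) - 3, 3) = (331 + 2*3/(9 - 3/2))*(2*3*(-11 + ((8 - 7) - 3))) = (331 + 2*3/(15/2))*(2*3*(-11 + (1 - 3))) = (331 + 2*3*(2/15))*(2*3*(-11 - 2)) = (331 + ⅘)*(2*3*(-13)) = (1659/5)*(-78) = -129402/5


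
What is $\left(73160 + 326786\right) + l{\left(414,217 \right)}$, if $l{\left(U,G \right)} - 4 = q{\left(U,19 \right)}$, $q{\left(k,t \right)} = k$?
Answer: $400364$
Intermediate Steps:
$l{\left(U,G \right)} = 4 + U$
$\left(73160 + 326786\right) + l{\left(414,217 \right)} = \left(73160 + 326786\right) + \left(4 + 414\right) = 399946 + 418 = 400364$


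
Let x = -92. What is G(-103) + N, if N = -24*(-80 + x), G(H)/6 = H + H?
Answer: 2892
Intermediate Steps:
G(H) = 12*H (G(H) = 6*(H + H) = 6*(2*H) = 12*H)
N = 4128 (N = -24*(-80 - 92) = -24*(-172) = 4128)
G(-103) + N = 12*(-103) + 4128 = -1236 + 4128 = 2892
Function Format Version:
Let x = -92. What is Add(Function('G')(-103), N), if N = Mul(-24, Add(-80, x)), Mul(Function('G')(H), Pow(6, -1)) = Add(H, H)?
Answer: 2892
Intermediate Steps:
Function('G')(H) = Mul(12, H) (Function('G')(H) = Mul(6, Add(H, H)) = Mul(6, Mul(2, H)) = Mul(12, H))
N = 4128 (N = Mul(-24, Add(-80, -92)) = Mul(-24, -172) = 4128)
Add(Function('G')(-103), N) = Add(Mul(12, -103), 4128) = Add(-1236, 4128) = 2892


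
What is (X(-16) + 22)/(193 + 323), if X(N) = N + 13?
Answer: 19/516 ≈ 0.036822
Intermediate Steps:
X(N) = 13 + N
(X(-16) + 22)/(193 + 323) = ((13 - 16) + 22)/(193 + 323) = (-3 + 22)/516 = 19*(1/516) = 19/516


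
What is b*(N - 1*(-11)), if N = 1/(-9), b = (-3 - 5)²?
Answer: 6272/9 ≈ 696.89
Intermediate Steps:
b = 64 (b = (-8)² = 64)
N = -⅑ ≈ -0.11111
b*(N - 1*(-11)) = 64*(-⅑ - 1*(-11)) = 64*(-⅑ + 11) = 64*(98/9) = 6272/9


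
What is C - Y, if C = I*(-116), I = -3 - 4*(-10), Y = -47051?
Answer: 42759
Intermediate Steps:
I = 37 (I = -3 + 40 = 37)
C = -4292 (C = 37*(-116) = -4292)
C - Y = -4292 - 1*(-47051) = -4292 + 47051 = 42759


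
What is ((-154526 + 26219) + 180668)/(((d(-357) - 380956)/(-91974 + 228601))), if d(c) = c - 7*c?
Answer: -7153926347/378814 ≈ -18885.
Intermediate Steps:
d(c) = -6*c
((-154526 + 26219) + 180668)/(((d(-357) - 380956)/(-91974 + 228601))) = ((-154526 + 26219) + 180668)/(((-6*(-357) - 380956)/(-91974 + 228601))) = (-128307 + 180668)/(((2142 - 380956)/136627)) = 52361/((-378814*1/136627)) = 52361/(-378814/136627) = 52361*(-136627/378814) = -7153926347/378814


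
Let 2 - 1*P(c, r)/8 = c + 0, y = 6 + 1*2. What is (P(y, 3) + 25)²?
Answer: 529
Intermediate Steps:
y = 8 (y = 6 + 2 = 8)
P(c, r) = 16 - 8*c (P(c, r) = 16 - 8*(c + 0) = 16 - 8*c)
(P(y, 3) + 25)² = ((16 - 8*8) + 25)² = ((16 - 64) + 25)² = (-48 + 25)² = (-23)² = 529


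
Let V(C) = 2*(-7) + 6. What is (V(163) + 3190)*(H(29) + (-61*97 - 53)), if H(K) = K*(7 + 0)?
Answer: -18350594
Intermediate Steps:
V(C) = -8 (V(C) = -14 + 6 = -8)
H(K) = 7*K (H(K) = K*7 = 7*K)
(V(163) + 3190)*(H(29) + (-61*97 - 53)) = (-8 + 3190)*(7*29 + (-61*97 - 53)) = 3182*(203 + (-5917 - 53)) = 3182*(203 - 5970) = 3182*(-5767) = -18350594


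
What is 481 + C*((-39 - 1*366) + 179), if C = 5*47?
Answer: -52629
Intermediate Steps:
C = 235
481 + C*((-39 - 1*366) + 179) = 481 + 235*((-39 - 1*366) + 179) = 481 + 235*((-39 - 366) + 179) = 481 + 235*(-405 + 179) = 481 + 235*(-226) = 481 - 53110 = -52629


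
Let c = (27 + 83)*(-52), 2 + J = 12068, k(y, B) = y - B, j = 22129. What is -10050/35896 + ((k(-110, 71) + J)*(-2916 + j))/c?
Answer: -204919590737/5133128 ≈ -39921.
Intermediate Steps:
J = 12066 (J = -2 + 12068 = 12066)
c = -5720 (c = 110*(-52) = -5720)
-10050/35896 + ((k(-110, 71) + J)*(-2916 + j))/c = -10050/35896 + (((-110 - 1*71) + 12066)*(-2916 + 22129))/(-5720) = -10050*1/35896 + (((-110 - 71) + 12066)*19213)*(-1/5720) = -5025/17948 + ((-181 + 12066)*19213)*(-1/5720) = -5025/17948 + (11885*19213)*(-1/5720) = -5025/17948 + 228346505*(-1/5720) = -5025/17948 - 45669301/1144 = -204919590737/5133128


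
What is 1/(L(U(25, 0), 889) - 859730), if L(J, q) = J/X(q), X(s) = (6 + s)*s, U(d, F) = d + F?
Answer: -159131/136809694625 ≈ -1.1632e-6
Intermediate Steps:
U(d, F) = F + d
X(s) = s*(6 + s)
L(J, q) = J/(q*(6 + q)) (L(J, q) = J/((q*(6 + q))) = J*(1/(q*(6 + q))) = J/(q*(6 + q)))
1/(L(U(25, 0), 889) - 859730) = 1/((0 + 25)/(889*(6 + 889)) - 859730) = 1/(25*(1/889)/895 - 859730) = 1/(25*(1/889)*(1/895) - 859730) = 1/(5/159131 - 859730) = 1/(-136809694625/159131) = -159131/136809694625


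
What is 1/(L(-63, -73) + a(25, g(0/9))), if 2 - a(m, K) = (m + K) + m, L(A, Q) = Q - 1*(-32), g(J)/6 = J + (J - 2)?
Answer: -1/77 ≈ -0.012987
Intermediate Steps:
g(J) = -12 + 12*J (g(J) = 6*(J + (J - 2)) = 6*(J + (-2 + J)) = 6*(-2 + 2*J) = -12 + 12*J)
L(A, Q) = 32 + Q (L(A, Q) = Q + 32 = 32 + Q)
a(m, K) = 2 - K - 2*m (a(m, K) = 2 - ((m + K) + m) = 2 - ((K + m) + m) = 2 - (K + 2*m) = 2 + (-K - 2*m) = 2 - K - 2*m)
1/(L(-63, -73) + a(25, g(0/9))) = 1/((32 - 73) + (2 - (-12 + 12*(0/9)) - 2*25)) = 1/(-41 + (2 - (-12 + 12*(0*(⅑))) - 50)) = 1/(-41 + (2 - (-12 + 12*0) - 50)) = 1/(-41 + (2 - (-12 + 0) - 50)) = 1/(-41 + (2 - 1*(-12) - 50)) = 1/(-41 + (2 + 12 - 50)) = 1/(-41 - 36) = 1/(-77) = -1/77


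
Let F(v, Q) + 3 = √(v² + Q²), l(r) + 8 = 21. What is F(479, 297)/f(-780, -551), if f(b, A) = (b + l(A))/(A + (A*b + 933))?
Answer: 1290486/767 - 2150810*√12706/767 ≈ -3.1441e+5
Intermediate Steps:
l(r) = 13 (l(r) = -8 + 21 = 13)
f(b, A) = (13 + b)/(933 + A + A*b) (f(b, A) = (b + 13)/(A + (A*b + 933)) = (13 + b)/(A + (933 + A*b)) = (13 + b)/(933 + A + A*b))
F(v, Q) = -3 + √(Q² + v²) (F(v, Q) = -3 + √(v² + Q²) = -3 + √(Q² + v²))
F(479, 297)/f(-780, -551) = (-3 + √(297² + 479²))/(((13 - 780)/(933 - 551 - 551*(-780)))) = (-3 + √(88209 + 229441))/((-767/(933 - 551 + 429780))) = (-3 + √317650)/((-767/430162)) = (-3 + 5*√12706)/(((1/430162)*(-767))) = (-3 + 5*√12706)/(-767/430162) = (-3 + 5*√12706)*(-430162/767) = 1290486/767 - 2150810*√12706/767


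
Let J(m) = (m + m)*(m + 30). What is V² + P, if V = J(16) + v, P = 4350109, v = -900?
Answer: 4677293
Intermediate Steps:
J(m) = 2*m*(30 + m) (J(m) = (2*m)*(30 + m) = 2*m*(30 + m))
V = 572 (V = 2*16*(30 + 16) - 900 = 2*16*46 - 900 = 1472 - 900 = 572)
V² + P = 572² + 4350109 = 327184 + 4350109 = 4677293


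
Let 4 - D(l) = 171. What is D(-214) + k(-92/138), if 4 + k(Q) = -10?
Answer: -181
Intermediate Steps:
k(Q) = -14 (k(Q) = -4 - 10 = -14)
D(l) = -167 (D(l) = 4 - 1*171 = 4 - 171 = -167)
D(-214) + k(-92/138) = -167 - 14 = -181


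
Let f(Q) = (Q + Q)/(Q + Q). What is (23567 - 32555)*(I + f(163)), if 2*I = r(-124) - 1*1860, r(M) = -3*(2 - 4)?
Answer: 8322888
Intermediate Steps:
r(M) = 6 (r(M) = -3*(-2) = 6)
I = -927 (I = (6 - 1*1860)/2 = (6 - 1860)/2 = (½)*(-1854) = -927)
f(Q) = 1 (f(Q) = (2*Q)/((2*Q)) = (2*Q)*(1/(2*Q)) = 1)
(23567 - 32555)*(I + f(163)) = (23567 - 32555)*(-927 + 1) = -8988*(-926) = 8322888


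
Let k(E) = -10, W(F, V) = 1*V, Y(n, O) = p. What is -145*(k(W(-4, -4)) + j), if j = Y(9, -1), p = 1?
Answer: 1305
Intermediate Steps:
Y(n, O) = 1
j = 1
W(F, V) = V
-145*(k(W(-4, -4)) + j) = -145*(-10 + 1) = -145*(-9) = 1305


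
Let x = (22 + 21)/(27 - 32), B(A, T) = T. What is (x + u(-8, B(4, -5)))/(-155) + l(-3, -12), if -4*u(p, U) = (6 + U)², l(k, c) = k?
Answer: -9123/3100 ≈ -2.9429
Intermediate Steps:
x = -43/5 (x = 43/(-5) = 43*(-⅕) = -43/5 ≈ -8.6000)
u(p, U) = -(6 + U)²/4
(x + u(-8, B(4, -5)))/(-155) + l(-3, -12) = (-43/5 - (6 - 5)²/4)/(-155) - 3 = -(-43/5 - ¼*1²)/155 - 3 = -(-43/5 - ¼*1)/155 - 3 = -(-43/5 - ¼)/155 - 3 = -1/155*(-177/20) - 3 = 177/3100 - 3 = -9123/3100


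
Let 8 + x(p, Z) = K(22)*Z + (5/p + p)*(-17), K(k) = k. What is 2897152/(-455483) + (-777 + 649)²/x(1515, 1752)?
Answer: -4479204109568/881957654179 ≈ -5.0787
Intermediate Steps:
x(p, Z) = -8 - 85/p - 17*p + 22*Z (x(p, Z) = -8 + (22*Z + (5/p + p)*(-17)) = -8 + (22*Z + (p + 5/p)*(-17)) = -8 + (22*Z + (-85/p - 17*p)) = -8 + (-85/p - 17*p + 22*Z) = -8 - 85/p - 17*p + 22*Z)
2897152/(-455483) + (-777 + 649)²/x(1515, 1752) = 2897152/(-455483) + (-777 + 649)²/(-8 - 85/1515 - 17*1515 + 22*1752) = 2897152*(-1/455483) + (-128)²/(-8 - 85*1/1515 - 25755 + 38544) = -2897152/455483 + 16384/(-8 - 17/303 - 25755 + 38544) = -2897152/455483 + 16384/(3872626/303) = -2897152/455483 + 16384*(303/3872626) = -2897152/455483 + 2482176/1936313 = -4479204109568/881957654179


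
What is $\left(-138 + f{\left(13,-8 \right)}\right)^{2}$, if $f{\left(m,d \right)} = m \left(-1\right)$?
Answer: $22801$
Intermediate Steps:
$f{\left(m,d \right)} = - m$
$\left(-138 + f{\left(13,-8 \right)}\right)^{2} = \left(-138 - 13\right)^{2} = \left(-151\right)^{2} = 22801$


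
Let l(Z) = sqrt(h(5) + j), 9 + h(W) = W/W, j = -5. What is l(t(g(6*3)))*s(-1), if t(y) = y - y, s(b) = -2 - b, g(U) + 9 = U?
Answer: -I*sqrt(13) ≈ -3.6056*I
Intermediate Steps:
g(U) = -9 + U
t(y) = 0
h(W) = -8 (h(W) = -9 + W/W = -9 + 1 = -8)
l(Z) = I*sqrt(13) (l(Z) = sqrt(-8 - 5) = sqrt(-13) = I*sqrt(13))
l(t(g(6*3)))*s(-1) = (I*sqrt(13))*(-2 - 1*(-1)) = (I*sqrt(13))*(-2 + 1) = (I*sqrt(13))*(-1) = -I*sqrt(13)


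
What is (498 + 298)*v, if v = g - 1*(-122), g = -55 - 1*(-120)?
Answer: 148852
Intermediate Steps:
g = 65 (g = -55 + 120 = 65)
v = 187 (v = 65 - 1*(-122) = 65 + 122 = 187)
(498 + 298)*v = (498 + 298)*187 = 796*187 = 148852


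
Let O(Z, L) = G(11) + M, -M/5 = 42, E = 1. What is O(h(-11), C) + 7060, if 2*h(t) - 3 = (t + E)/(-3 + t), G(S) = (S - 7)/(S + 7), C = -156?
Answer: 61652/9 ≈ 6850.2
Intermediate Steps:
G(S) = (-7 + S)/(7 + S)
M = -210 (M = -5*42 = -210)
h(t) = 3/2 + (1 + t)/(2*(-3 + t)) (h(t) = 3/2 + ((t + 1)/(-3 + t))/2 = 3/2 + ((1 + t)/(-3 + t))/2 = 3/2 + (1 + t)/(2*(-3 + t)))
O(Z, L) = -1888/9 (O(Z, L) = (-7 + 11)/(7 + 11) - 210 = 4/18 - 210 = (1/18)*4 - 210 = 2/9 - 210 = -1888/9)
O(h(-11), C) + 7060 = -1888/9 + 7060 = 61652/9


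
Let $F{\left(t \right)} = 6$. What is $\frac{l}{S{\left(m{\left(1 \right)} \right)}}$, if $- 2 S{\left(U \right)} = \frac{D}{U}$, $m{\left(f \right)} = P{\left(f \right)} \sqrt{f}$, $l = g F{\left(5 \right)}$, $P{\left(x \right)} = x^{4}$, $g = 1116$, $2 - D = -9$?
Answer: $- \frac{13392}{11} \approx -1217.5$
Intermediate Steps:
$D = 11$ ($D = 2 - -9 = 2 + 9 = 11$)
$l = 6696$ ($l = 1116 \cdot 6 = 6696$)
$m{\left(f \right)} = f^{\frac{9}{2}}$ ($m{\left(f \right)} = f^{4} \sqrt{f} = f^{\frac{9}{2}}$)
$S{\left(U \right)} = - \frac{11}{2 U}$ ($S{\left(U \right)} = - \frac{11 \frac{1}{U}}{2} = - \frac{11}{2 U}$)
$\frac{l}{S{\left(m{\left(1 \right)} \right)}} = \frac{6696}{\left(- \frac{11}{2}\right) \frac{1}{1^{\frac{9}{2}}}} = \frac{6696}{\left(- \frac{11}{2}\right) 1^{-1}} = \frac{6696}{\left(- \frac{11}{2}\right) 1} = \frac{6696}{- \frac{11}{2}} = 6696 \left(- \frac{2}{11}\right) = - \frac{13392}{11}$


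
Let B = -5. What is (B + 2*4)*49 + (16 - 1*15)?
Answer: 148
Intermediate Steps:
(B + 2*4)*49 + (16 - 1*15) = (-5 + 2*4)*49 + (16 - 1*15) = (-5 + 8)*49 + (16 - 15) = 3*49 + 1 = 147 + 1 = 148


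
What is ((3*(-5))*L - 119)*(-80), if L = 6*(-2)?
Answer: -4880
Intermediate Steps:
L = -12
((3*(-5))*L - 119)*(-80) = ((3*(-5))*(-12) - 119)*(-80) = (-15*(-12) - 119)*(-80) = (180 - 119)*(-80) = 61*(-80) = -4880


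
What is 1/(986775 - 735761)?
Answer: 1/251014 ≈ 3.9838e-6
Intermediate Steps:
1/(986775 - 735761) = 1/251014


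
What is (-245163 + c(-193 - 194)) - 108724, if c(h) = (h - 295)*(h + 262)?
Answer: -268637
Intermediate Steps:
c(h) = (-295 + h)*(262 + h)
(-245163 + c(-193 - 194)) - 108724 = (-245163 + (-77290 + (-193 - 194)**2 - 33*(-193 - 194))) - 108724 = (-245163 + (-77290 + (-387)**2 - 33*(-387))) - 108724 = (-245163 + (-77290 + 149769 + 12771)) - 108724 = (-245163 + 85250) - 108724 = -159913 - 108724 = -268637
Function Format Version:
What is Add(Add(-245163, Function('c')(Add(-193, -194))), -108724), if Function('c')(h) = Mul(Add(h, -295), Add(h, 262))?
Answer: -268637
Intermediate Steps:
Function('c')(h) = Mul(Add(-295, h), Add(262, h))
Add(Add(-245163, Function('c')(Add(-193, -194))), -108724) = Add(Add(-245163, Add(-77290, Pow(Add(-193, -194), 2), Mul(-33, Add(-193, -194)))), -108724) = Add(Add(-245163, Add(-77290, Pow(-387, 2), Mul(-33, -387))), -108724) = Add(Add(-245163, Add(-77290, 149769, 12771)), -108724) = Add(Add(-245163, 85250), -108724) = Add(-159913, -108724) = -268637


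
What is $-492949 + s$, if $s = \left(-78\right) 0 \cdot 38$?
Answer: $-492949$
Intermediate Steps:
$s = 0$ ($s = 0 \cdot 38 = 0$)
$-492949 + s = -492949 + 0 = -492949$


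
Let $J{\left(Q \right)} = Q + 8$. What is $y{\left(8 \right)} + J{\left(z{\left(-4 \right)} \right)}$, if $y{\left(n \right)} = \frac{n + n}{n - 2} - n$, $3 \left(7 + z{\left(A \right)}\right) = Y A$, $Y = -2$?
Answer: $- \frac{5}{3} \approx -1.6667$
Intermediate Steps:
$z{\left(A \right)} = -7 - \frac{2 A}{3}$ ($z{\left(A \right)} = -7 + \frac{\left(-2\right) A}{3} = -7 - \frac{2 A}{3}$)
$J{\left(Q \right)} = 8 + Q$
$y{\left(n \right)} = - n + \frac{2 n}{-2 + n}$ ($y{\left(n \right)} = \frac{2 n}{-2 + n} - n = - n + \frac{2 n}{-2 + n}$)
$y{\left(8 \right)} + J{\left(z{\left(-4 \right)} \right)} = \frac{8 \left(4 - 8\right)}{-2 + 8} + \left(8 - \frac{13}{3}\right) = \frac{8 \left(4 - 8\right)}{6} + \left(8 + \left(-7 + \frac{8}{3}\right)\right) = 8 \cdot \frac{1}{6} \left(-4\right) + \left(8 - \frac{13}{3}\right) = - \frac{16}{3} + \frac{11}{3} = - \frac{5}{3}$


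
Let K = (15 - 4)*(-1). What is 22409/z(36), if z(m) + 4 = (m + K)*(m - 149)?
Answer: -22409/2829 ≈ -7.9212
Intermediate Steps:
K = -11 (K = 11*(-1) = -11)
z(m) = -4 + (-149 + m)*(-11 + m) (z(m) = -4 + (m - 11)*(m - 149) = -4 + (-11 + m)*(-149 + m) = -4 + (-149 + m)*(-11 + m))
22409/z(36) = 22409/(1635 + 36**2 - 160*36) = 22409/(1635 + 1296 - 5760) = 22409/(-2829) = 22409*(-1/2829) = -22409/2829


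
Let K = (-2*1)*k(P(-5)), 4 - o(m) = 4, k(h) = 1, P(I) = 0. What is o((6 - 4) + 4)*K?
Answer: 0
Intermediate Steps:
o(m) = 0 (o(m) = 4 - 1*4 = 4 - 4 = 0)
K = -2 (K = -2*1*1 = -2*1 = -2)
o((6 - 4) + 4)*K = 0*(-2) = 0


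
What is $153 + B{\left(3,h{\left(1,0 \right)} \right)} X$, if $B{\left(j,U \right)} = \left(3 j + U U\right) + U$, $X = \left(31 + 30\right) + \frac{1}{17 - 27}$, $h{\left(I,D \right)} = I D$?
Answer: $\frac{7011}{10} \approx 701.1$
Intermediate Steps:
$h{\left(I,D \right)} = D I$
$X = \frac{609}{10}$ ($X = 61 + \frac{1}{-10} = 61 - \frac{1}{10} = \frac{609}{10} \approx 60.9$)
$B{\left(j,U \right)} = U + U^{2} + 3 j$ ($B{\left(j,U \right)} = \left(3 j + U^{2}\right) + U = \left(U^{2} + 3 j\right) + U = U + U^{2} + 3 j$)
$153 + B{\left(3,h{\left(1,0 \right)} \right)} X = 153 + \left(0 \cdot 1 + \left(0 \cdot 1\right)^{2} + 3 \cdot 3\right) \frac{609}{10} = 153 + \left(0 + 0^{2} + 9\right) \frac{609}{10} = 153 + \left(0 + 0 + 9\right) \frac{609}{10} = 153 + 9 \cdot \frac{609}{10} = 153 + \frac{5481}{10} = \frac{7011}{10}$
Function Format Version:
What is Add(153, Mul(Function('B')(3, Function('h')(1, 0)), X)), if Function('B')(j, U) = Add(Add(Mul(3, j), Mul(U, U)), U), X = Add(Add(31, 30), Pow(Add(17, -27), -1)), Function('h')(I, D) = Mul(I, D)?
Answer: Rational(7011, 10) ≈ 701.10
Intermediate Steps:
Function('h')(I, D) = Mul(D, I)
X = Rational(609, 10) (X = Add(61, Pow(-10, -1)) = Add(61, Rational(-1, 10)) = Rational(609, 10) ≈ 60.900)
Function('B')(j, U) = Add(U, Pow(U, 2), Mul(3, j)) (Function('B')(j, U) = Add(Add(Mul(3, j), Pow(U, 2)), U) = Add(Add(Pow(U, 2), Mul(3, j)), U) = Add(U, Pow(U, 2), Mul(3, j)))
Add(153, Mul(Function('B')(3, Function('h')(1, 0)), X)) = Add(153, Mul(Add(Mul(0, 1), Pow(Mul(0, 1), 2), Mul(3, 3)), Rational(609, 10))) = Add(153, Mul(Add(0, Pow(0, 2), 9), Rational(609, 10))) = Add(153, Mul(Add(0, 0, 9), Rational(609, 10))) = Add(153, Mul(9, Rational(609, 10))) = Add(153, Rational(5481, 10)) = Rational(7011, 10)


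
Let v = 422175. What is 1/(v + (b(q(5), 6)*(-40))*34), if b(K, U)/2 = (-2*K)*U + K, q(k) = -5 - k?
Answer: 1/122975 ≈ 8.1317e-6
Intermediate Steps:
b(K, U) = 2*K - 4*K*U (b(K, U) = 2*((-2*K)*U + K) = 2*(-2*K*U + K) = 2*(K - 2*K*U) = 2*K - 4*K*U)
1/(v + (b(q(5), 6)*(-40))*34) = 1/(422175 + ((2*(-5 - 1*5)*(1 - 2*6))*(-40))*34) = 1/(422175 + ((2*(-5 - 5)*(1 - 12))*(-40))*34) = 1/(422175 + ((2*(-10)*(-11))*(-40))*34) = 1/(422175 + (220*(-40))*34) = 1/(422175 - 8800*34) = 1/(422175 - 299200) = 1/122975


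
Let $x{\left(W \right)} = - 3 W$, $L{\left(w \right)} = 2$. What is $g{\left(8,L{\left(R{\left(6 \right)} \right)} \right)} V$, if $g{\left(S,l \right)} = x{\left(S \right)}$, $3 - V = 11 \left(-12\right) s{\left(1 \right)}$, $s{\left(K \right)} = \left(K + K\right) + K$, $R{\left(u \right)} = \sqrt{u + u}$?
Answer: $-9576$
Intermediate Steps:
$R{\left(u \right)} = \sqrt{2} \sqrt{u}$ ($R{\left(u \right)} = \sqrt{2 u} = \sqrt{2} \sqrt{u}$)
$s{\left(K \right)} = 3 K$ ($s{\left(K \right)} = 2 K + K = 3 K$)
$V = 399$ ($V = 3 - 11 \left(-12\right) 3 \cdot 1 = 3 - \left(-132\right) 3 = 3 - -396 = 3 + 396 = 399$)
$g{\left(S,l \right)} = - 3 S$
$g{\left(8,L{\left(R{\left(6 \right)} \right)} \right)} V = \left(-3\right) 8 \cdot 399 = \left(-24\right) 399 = -9576$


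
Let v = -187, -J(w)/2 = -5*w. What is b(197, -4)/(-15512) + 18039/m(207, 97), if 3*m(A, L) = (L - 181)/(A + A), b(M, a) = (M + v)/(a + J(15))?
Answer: -302026760537/1132376 ≈ -2.6672e+5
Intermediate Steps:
J(w) = 10*w (J(w) = -(-10)*w = 10*w)
b(M, a) = (-187 + M)/(150 + a) (b(M, a) = (M - 187)/(a + 10*15) = (-187 + M)/(a + 150) = (-187 + M)/(150 + a))
m(A, L) = (-181 + L)/(6*A) (m(A, L) = ((L - 181)/(A + A))/3 = ((-181 + L)/((2*A)))/3 = ((-181 + L)*(1/(2*A)))/3 = ((-181 + L)/(2*A))/3 = (-181 + L)/(6*A))
b(197, -4)/(-15512) + 18039/m(207, 97) = ((-187 + 197)/(150 - 4))/(-15512) + 18039/(((⅙)*(-181 + 97)/207)) = (10/146)*(-1/15512) + 18039/(((⅙)*(1/207)*(-84))) = ((1/146)*10)*(-1/15512) + 18039/(-14/207) = (5/73)*(-1/15512) + 18039*(-207/14) = -5/1132376 - 533439/2 = -302026760537/1132376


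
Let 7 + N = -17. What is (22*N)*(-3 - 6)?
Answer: 4752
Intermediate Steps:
N = -24 (N = -7 - 17 = -24)
(22*N)*(-3 - 6) = (22*(-24))*(-3 - 6) = -528*(-9) = 4752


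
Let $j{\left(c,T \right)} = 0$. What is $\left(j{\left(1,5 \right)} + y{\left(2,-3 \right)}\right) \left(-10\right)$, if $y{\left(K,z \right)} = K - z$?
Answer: $-50$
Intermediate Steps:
$\left(j{\left(1,5 \right)} + y{\left(2,-3 \right)}\right) \left(-10\right) = \left(0 + \left(2 - -3\right)\right) \left(-10\right) = \left(0 + \left(2 + 3\right)\right) \left(-10\right) = \left(0 + 5\right) \left(-10\right) = 5 \left(-10\right) = -50$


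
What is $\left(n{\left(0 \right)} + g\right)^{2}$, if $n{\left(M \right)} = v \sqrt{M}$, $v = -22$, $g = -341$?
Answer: $116281$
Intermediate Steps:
$n{\left(M \right)} = - 22 \sqrt{M}$
$\left(n{\left(0 \right)} + g\right)^{2} = \left(- 22 \sqrt{0} - 341\right)^{2} = \left(\left(-22\right) 0 - 341\right)^{2} = \left(0 - 341\right)^{2} = \left(-341\right)^{2} = 116281$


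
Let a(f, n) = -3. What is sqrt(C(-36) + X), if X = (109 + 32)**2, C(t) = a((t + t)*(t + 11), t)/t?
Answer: sqrt(715719)/6 ≈ 141.00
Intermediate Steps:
C(t) = -3/t
X = 19881 (X = 141**2 = 19881)
sqrt(C(-36) + X) = sqrt(-3/(-36) + 19881) = sqrt(-3*(-1/36) + 19881) = sqrt(1/12 + 19881) = sqrt(238573/12) = sqrt(715719)/6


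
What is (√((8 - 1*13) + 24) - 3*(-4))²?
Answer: (12 + √19)² ≈ 267.61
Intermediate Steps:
(√((8 - 1*13) + 24) - 3*(-4))² = (√((8 - 13) + 24) + 12)² = (√(-5 + 24) + 12)² = (√19 + 12)² = (12 + √19)²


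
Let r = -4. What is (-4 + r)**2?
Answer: 64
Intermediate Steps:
(-4 + r)**2 = (-4 - 4)**2 = (-8)**2 = 64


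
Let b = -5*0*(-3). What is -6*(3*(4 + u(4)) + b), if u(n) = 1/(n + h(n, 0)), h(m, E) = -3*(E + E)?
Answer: -153/2 ≈ -76.500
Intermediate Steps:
h(m, E) = -6*E
b = 0 (b = 0*(-3) = 0)
u(n) = 1/n (u(n) = 1/(n - 6*0) = 1/(n + 0) = 1/n)
-6*(3*(4 + u(4)) + b) = -6*(3*(4 + 1/4) + 0) = -6*(3*(17/4) + 0) = -6*(51/4 + 0) = -6*51/4 = -153/2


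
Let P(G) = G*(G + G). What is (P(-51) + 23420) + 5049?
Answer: 33671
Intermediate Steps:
P(G) = 2*G**2 (P(G) = G*(2*G) = 2*G**2)
(P(-51) + 23420) + 5049 = (2*(-51)**2 + 23420) + 5049 = (2*2601 + 23420) + 5049 = (5202 + 23420) + 5049 = 28622 + 5049 = 33671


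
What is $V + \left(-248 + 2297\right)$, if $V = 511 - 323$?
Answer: $2237$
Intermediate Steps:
$V = 188$ ($V = 511 - 323 = 188$)
$V + \left(-248 + 2297\right) = 188 + \left(-248 + 2297\right) = 188 + 2049 = 2237$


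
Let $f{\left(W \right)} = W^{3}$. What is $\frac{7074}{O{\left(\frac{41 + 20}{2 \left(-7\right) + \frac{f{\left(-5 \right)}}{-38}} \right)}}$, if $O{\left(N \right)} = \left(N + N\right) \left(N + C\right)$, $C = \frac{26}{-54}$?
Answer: $\frac{15819313851}{157338886} \approx 100.54$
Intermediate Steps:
$C = - \frac{13}{27}$ ($C = 26 \left(- \frac{1}{54}\right) = - \frac{13}{27} \approx -0.48148$)
$O{\left(N \right)} = 2 N \left(- \frac{13}{27} + N\right)$ ($O{\left(N \right)} = \left(N + N\right) \left(N - \frac{13}{27}\right) = 2 N \left(- \frac{13}{27} + N\right)$)
$\frac{7074}{O{\left(\frac{41 + 20}{2 \left(-7\right) + \frac{f{\left(-5 \right)}}{-38}} \right)}} = \frac{7074}{\frac{2}{27} \frac{41 + 20}{2 \left(-7\right) + \frac{\left(-5\right)^{3}}{-38}} \left(-13 + 27 \frac{41 + 20}{2 \left(-7\right) + \frac{\left(-5\right)^{3}}{-38}}\right)} = \frac{7074}{\frac{2}{27} \frac{61}{-14 - - \frac{125}{38}} \left(-13 + 27 \frac{61}{-14 - - \frac{125}{38}}\right)} = \frac{7074}{\frac{2}{27} \frac{61}{-14 + \frac{125}{38}} \left(-13 + 27 \frac{61}{-14 + \frac{125}{38}}\right)} = \frac{7074}{\frac{2}{27} \frac{61}{- \frac{407}{38}} \left(-13 + 27 \frac{61}{- \frac{407}{38}}\right)} = \frac{7074}{\frac{2}{27} \cdot 61 \left(- \frac{38}{407}\right) \left(-13 + 27 \cdot 61 \left(- \frac{38}{407}\right)\right)} = \frac{7074}{\frac{2}{27} \left(- \frac{2318}{407}\right) \left(-13 + 27 \left(- \frac{2318}{407}\right)\right)} = \frac{7074}{\frac{2}{27} \left(- \frac{2318}{407}\right) \left(-13 - \frac{62586}{407}\right)} = \frac{7074}{\frac{2}{27} \left(- \frac{2318}{407}\right) \left(- \frac{67877}{407}\right)} = \frac{7074}{\frac{314677772}{4472523}} = 7074 \cdot \frac{4472523}{314677772} = \frac{15819313851}{157338886}$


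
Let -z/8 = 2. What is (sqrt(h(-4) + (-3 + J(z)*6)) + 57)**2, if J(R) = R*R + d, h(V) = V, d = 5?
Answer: (57 + sqrt(1559))**2 ≈ 9309.2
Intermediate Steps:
z = -16 (z = -8*2 = -16)
J(R) = 5 + R**2 (J(R) = R*R + 5 = R**2 + 5 = 5 + R**2)
(sqrt(h(-4) + (-3 + J(z)*6)) + 57)**2 = (sqrt(-4 + (-3 + (5 + (-16)**2)*6)) + 57)**2 = (sqrt(-4 + (-3 + (5 + 256)*6)) + 57)**2 = (sqrt(-4 + (-3 + 261*6)) + 57)**2 = (sqrt(-4 + (-3 + 1566)) + 57)**2 = (sqrt(-4 + 1563) + 57)**2 = (sqrt(1559) + 57)**2 = (57 + sqrt(1559))**2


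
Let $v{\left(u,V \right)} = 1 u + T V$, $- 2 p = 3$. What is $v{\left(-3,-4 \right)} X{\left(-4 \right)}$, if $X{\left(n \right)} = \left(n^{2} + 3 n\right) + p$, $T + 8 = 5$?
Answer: $\frac{45}{2} \approx 22.5$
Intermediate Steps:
$p = - \frac{3}{2}$ ($p = \left(- \frac{1}{2}\right) 3 = - \frac{3}{2} \approx -1.5$)
$T = -3$ ($T = -8 + 5 = -3$)
$v{\left(u,V \right)} = u - 3 V$ ($v{\left(u,V \right)} = 1 u - 3 V = u - 3 V$)
$X{\left(n \right)} = - \frac{3}{2} + n^{2} + 3 n$ ($X{\left(n \right)} = \left(n^{2} + 3 n\right) - \frac{3}{2} = - \frac{3}{2} + n^{2} + 3 n$)
$v{\left(-3,-4 \right)} X{\left(-4 \right)} = \left(-3 - -12\right) \left(- \frac{3}{2} + \left(-4\right)^{2} + 3 \left(-4\right)\right) = \left(-3 + 12\right) \left(- \frac{3}{2} + 16 - 12\right) = 9 \cdot \frac{5}{2} = \frac{45}{2}$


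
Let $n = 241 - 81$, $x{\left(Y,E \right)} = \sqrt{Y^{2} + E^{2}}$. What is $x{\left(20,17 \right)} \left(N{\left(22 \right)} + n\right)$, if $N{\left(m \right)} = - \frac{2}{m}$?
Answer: $\frac{1759 \sqrt{689}}{11} \approx 4197.4$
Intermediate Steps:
$x{\left(Y,E \right)} = \sqrt{E^{2} + Y^{2}}$
$n = 160$
$x{\left(20,17 \right)} \left(N{\left(22 \right)} + n\right) = \sqrt{17^{2} + 20^{2}} \left(- \frac{2}{22} + 160\right) = \sqrt{289 + 400} \left(\left(-2\right) \frac{1}{22} + 160\right) = \sqrt{689} \left(- \frac{1}{11} + 160\right) = \sqrt{689} \cdot \frac{1759}{11} = \frac{1759 \sqrt{689}}{11}$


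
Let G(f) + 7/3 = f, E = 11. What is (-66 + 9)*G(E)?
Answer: -494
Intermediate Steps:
G(f) = -7/3 + f
(-66 + 9)*G(E) = (-66 + 9)*(-7/3 + 11) = -57*26/3 = -494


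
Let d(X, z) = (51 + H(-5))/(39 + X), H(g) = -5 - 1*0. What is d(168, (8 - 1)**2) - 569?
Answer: -5119/9 ≈ -568.78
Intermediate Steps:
H(g) = -5 (H(g) = -5 + 0 = -5)
d(X, z) = 46/(39 + X) (d(X, z) = (51 - 5)/(39 + X) = 46/(39 + X))
d(168, (8 - 1)**2) - 569 = 46/(39 + 168) - 569 = 46/207 - 569 = 46*(1/207) - 569 = 2/9 - 569 = -5119/9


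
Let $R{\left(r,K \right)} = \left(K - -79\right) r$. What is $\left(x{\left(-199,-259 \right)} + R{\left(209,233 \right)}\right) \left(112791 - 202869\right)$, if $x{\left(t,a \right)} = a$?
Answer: $-5850476022$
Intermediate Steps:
$R{\left(r,K \right)} = r \left(79 + K\right)$ ($R{\left(r,K \right)} = \left(K + 79\right) r = \left(79 + K\right) r = r \left(79 + K\right)$)
$\left(x{\left(-199,-259 \right)} + R{\left(209,233 \right)}\right) \left(112791 - 202869\right) = \left(-259 + 209 \left(79 + 233\right)\right) \left(112791 - 202869\right) = \left(-259 + 209 \cdot 312\right) \left(-90078\right) = \left(-259 + 65208\right) \left(-90078\right) = 64949 \left(-90078\right) = -5850476022$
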